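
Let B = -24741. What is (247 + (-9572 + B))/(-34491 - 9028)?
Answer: 34066/43519 ≈ 0.78278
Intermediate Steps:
(247 + (-9572 + B))/(-34491 - 9028) = (247 + (-9572 - 24741))/(-34491 - 9028) = (247 - 34313)/(-43519) = -34066*(-1/43519) = 34066/43519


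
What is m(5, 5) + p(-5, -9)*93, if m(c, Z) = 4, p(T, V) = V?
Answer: -833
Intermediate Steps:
m(5, 5) + p(-5, -9)*93 = 4 - 9*93 = 4 - 837 = -833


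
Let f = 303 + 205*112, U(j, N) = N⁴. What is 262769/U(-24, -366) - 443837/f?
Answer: -7964298192569185/417436155741168 ≈ -19.079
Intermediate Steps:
f = 23263 (f = 303 + 22960 = 23263)
262769/U(-24, -366) - 443837/f = 262769/((-366)⁴) - 443837/23263 = 262769/17944209936 - 443837*1/23263 = 262769*(1/17944209936) - 443837/23263 = 262769/17944209936 - 443837/23263 = -7964298192569185/417436155741168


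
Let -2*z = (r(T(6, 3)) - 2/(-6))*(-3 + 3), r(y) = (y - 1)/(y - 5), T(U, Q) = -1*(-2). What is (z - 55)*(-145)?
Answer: 7975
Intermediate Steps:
T(U, Q) = 2
r(y) = (-1 + y)/(-5 + y)
z = 0 (z = -((-1 + 2)/(-5 + 2) - 2/(-6))*(-3 + 3)/2 = -(1/(-3) - 2*(-1/6))*0/2 = -(-1/3*1 + 1/3)*0/2 = -(-1/3 + 1/3)*0/2 = -0*0 = -1/2*0 = 0)
(z - 55)*(-145) = (0 - 55)*(-145) = -55*(-145) = 7975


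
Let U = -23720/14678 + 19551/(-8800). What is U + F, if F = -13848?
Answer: -894596006389/64583200 ≈ -13852.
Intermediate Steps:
U = -247852789/64583200 (U = -23720*1/14678 + 19551*(-1/8800) = -11860/7339 - 19551/8800 = -247852789/64583200 ≈ -3.8377)
U + F = -247852789/64583200 - 13848 = -894596006389/64583200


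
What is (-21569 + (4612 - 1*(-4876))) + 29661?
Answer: 17580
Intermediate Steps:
(-21569 + (4612 - 1*(-4876))) + 29661 = (-21569 + (4612 + 4876)) + 29661 = (-21569 + 9488) + 29661 = -12081 + 29661 = 17580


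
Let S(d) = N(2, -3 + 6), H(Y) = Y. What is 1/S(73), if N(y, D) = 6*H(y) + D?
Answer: 1/15 ≈ 0.066667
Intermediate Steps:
N(y, D) = D + 6*y (N(y, D) = 6*y + D = D + 6*y)
S(d) = 15 (S(d) = (-3 + 6) + 6*2 = 3 + 12 = 15)
1/S(73) = 1/15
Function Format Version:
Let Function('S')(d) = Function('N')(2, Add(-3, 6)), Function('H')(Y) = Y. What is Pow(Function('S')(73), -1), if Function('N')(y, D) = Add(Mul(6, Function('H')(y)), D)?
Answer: Rational(1, 15) ≈ 0.066667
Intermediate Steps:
Function('N')(y, D) = Add(D, Mul(6, y)) (Function('N')(y, D) = Add(Mul(6, y), D) = Add(D, Mul(6, y)))
Function('S')(d) = 15 (Function('S')(d) = Add(Add(-3, 6), Mul(6, 2)) = Add(3, 12) = 15)
Pow(Function('S')(73), -1) = Pow(15, -1) = Rational(1, 15)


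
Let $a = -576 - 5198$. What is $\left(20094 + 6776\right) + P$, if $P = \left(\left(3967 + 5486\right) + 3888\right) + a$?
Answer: $34437$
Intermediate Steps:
$a = -5774$
$P = 7567$ ($P = \left(\left(3967 + 5486\right) + 3888\right) - 5774 = \left(9453 + 3888\right) - 5774 = 13341 - 5774 = 7567$)
$\left(20094 + 6776\right) + P = \left(20094 + 6776\right) + 7567 = 26870 + 7567 = 34437$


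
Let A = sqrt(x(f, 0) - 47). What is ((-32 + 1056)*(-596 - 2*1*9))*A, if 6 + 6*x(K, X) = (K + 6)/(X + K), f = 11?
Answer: -314368*I*sqrt(207966)/33 ≈ -4.3443e+6*I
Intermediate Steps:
x(K, X) = -1 + (6 + K)/(6*(K + X)) (x(K, X) = -1 + ((K + 6)/(X + K))/6 = -1 + ((6 + K)/(K + X))/6 = -1 + (6 + K)/(6*(K + X)))
A = I*sqrt(207966)/66 (A = sqrt((1 - 1*0 - 5/6*11)/(11 + 0) - 47) = sqrt((1 + 0 - 55/6)/11 - 47) = sqrt((1/11)*(-49/6) - 47) = sqrt(-49/66 - 47) = sqrt(-3151/66) = I*sqrt(207966)/66 ≈ 6.9096*I)
((-32 + 1056)*(-596 - 2*1*9))*A = ((-32 + 1056)*(-596 - 2*1*9))*(I*sqrt(207966)/66) = (1024*(-596 - 2*9))*(I*sqrt(207966)/66) = (1024*(-596 - 18))*(I*sqrt(207966)/66) = (1024*(-614))*(I*sqrt(207966)/66) = -314368*I*sqrt(207966)/33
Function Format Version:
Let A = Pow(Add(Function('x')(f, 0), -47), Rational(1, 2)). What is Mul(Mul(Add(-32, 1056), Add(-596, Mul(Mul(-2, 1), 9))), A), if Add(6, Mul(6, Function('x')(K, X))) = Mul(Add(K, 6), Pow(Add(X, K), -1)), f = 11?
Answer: Mul(Rational(-314368, 33), I, Pow(207966, Rational(1, 2))) ≈ Mul(-4.3443e+6, I)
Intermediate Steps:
Function('x')(K, X) = Add(-1, Mul(Rational(1, 6), Pow(Add(K, X), -1), Add(6, K))) (Function('x')(K, X) = Add(-1, Mul(Rational(1, 6), Mul(Add(K, 6), Pow(Add(X, K), -1)))) = Add(-1, Mul(Rational(1, 6), Mul(Add(6, K), Pow(Add(K, X), -1)))) = Add(-1, Mul(Rational(1, 6), Mul(Pow(Add(K, X), -1), Add(6, K)))) = Add(-1, Mul(Rational(1, 6), Pow(Add(K, X), -1), Add(6, K))))
A = Mul(Rational(1, 66), I, Pow(207966, Rational(1, 2))) (A = Pow(Add(Mul(Pow(Add(11, 0), -1), Add(1, Mul(-1, 0), Mul(Rational(-5, 6), 11))), -47), Rational(1, 2)) = Pow(Add(Mul(Pow(11, -1), Add(1, 0, Rational(-55, 6))), -47), Rational(1, 2)) = Pow(Add(Mul(Rational(1, 11), Rational(-49, 6)), -47), Rational(1, 2)) = Pow(Add(Rational(-49, 66), -47), Rational(1, 2)) = Pow(Rational(-3151, 66), Rational(1, 2)) = Mul(Rational(1, 66), I, Pow(207966, Rational(1, 2))) ≈ Mul(6.9096, I))
Mul(Mul(Add(-32, 1056), Add(-596, Mul(Mul(-2, 1), 9))), A) = Mul(Mul(Add(-32, 1056), Add(-596, Mul(Mul(-2, 1), 9))), Mul(Rational(1, 66), I, Pow(207966, Rational(1, 2)))) = Mul(Mul(1024, Add(-596, Mul(-2, 9))), Mul(Rational(1, 66), I, Pow(207966, Rational(1, 2)))) = Mul(Mul(1024, Add(-596, -18)), Mul(Rational(1, 66), I, Pow(207966, Rational(1, 2)))) = Mul(Mul(1024, -614), Mul(Rational(1, 66), I, Pow(207966, Rational(1, 2)))) = Mul(-628736, Mul(Rational(1, 66), I, Pow(207966, Rational(1, 2)))) = Mul(Rational(-314368, 33), I, Pow(207966, Rational(1, 2)))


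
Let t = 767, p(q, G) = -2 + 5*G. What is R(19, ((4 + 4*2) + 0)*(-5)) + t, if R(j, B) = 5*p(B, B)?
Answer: -743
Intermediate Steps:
R(j, B) = -10 + 25*B (R(j, B) = 5*(-2 + 5*B) = -10 + 25*B)
R(19, ((4 + 4*2) + 0)*(-5)) + t = (-10 + 25*(((4 + 4*2) + 0)*(-5))) + 767 = (-10 + 25*(((4 + 8) + 0)*(-5))) + 767 = (-10 + 25*((12 + 0)*(-5))) + 767 = (-10 + 25*(12*(-5))) + 767 = (-10 + 25*(-60)) + 767 = (-10 - 1500) + 767 = -1510 + 767 = -743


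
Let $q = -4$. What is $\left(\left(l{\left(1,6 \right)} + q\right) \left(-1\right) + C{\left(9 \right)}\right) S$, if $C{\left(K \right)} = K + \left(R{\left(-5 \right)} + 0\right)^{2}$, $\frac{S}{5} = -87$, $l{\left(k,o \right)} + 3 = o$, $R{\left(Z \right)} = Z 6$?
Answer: $-395850$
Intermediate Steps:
$R{\left(Z \right)} = 6 Z$
$l{\left(k,o \right)} = -3 + o$
$S = -435$ ($S = 5 \left(-87\right) = -435$)
$C{\left(K \right)} = 900 + K$ ($C{\left(K \right)} = K + \left(6 \left(-5\right) + 0\right)^{2} = K + \left(-30 + 0\right)^{2} = K + \left(-30\right)^{2} = K + 900 = 900 + K$)
$\left(\left(l{\left(1,6 \right)} + q\right) \left(-1\right) + C{\left(9 \right)}\right) S = \left(\left(\left(-3 + 6\right) - 4\right) \left(-1\right) + \left(900 + 9\right)\right) \left(-435\right) = \left(\left(3 - 4\right) \left(-1\right) + 909\right) \left(-435\right) = \left(\left(-1\right) \left(-1\right) + 909\right) \left(-435\right) = \left(1 + 909\right) \left(-435\right) = 910 \left(-435\right) = -395850$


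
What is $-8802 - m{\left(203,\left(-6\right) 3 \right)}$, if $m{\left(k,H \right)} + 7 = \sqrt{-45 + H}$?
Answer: $-8795 - 3 i \sqrt{7} \approx -8795.0 - 7.9373 i$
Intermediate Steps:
$m{\left(k,H \right)} = -7 + \sqrt{-45 + H}$
$-8802 - m{\left(203,\left(-6\right) 3 \right)} = -8802 - \left(-7 + \sqrt{-45 - 18}\right) = -8802 - \left(-7 + \sqrt{-63}\right) = -8802 - \left(-7 + 3 i \sqrt{7}\right) = -8802 + \left(7 - 3 i \sqrt{7}\right) = -8795 - 3 i \sqrt{7}$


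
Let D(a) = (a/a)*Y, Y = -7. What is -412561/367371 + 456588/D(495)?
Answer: -167740078075/2571597 ≈ -65228.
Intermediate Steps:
D(a) = -7 (D(a) = (a/a)*(-7) = 1*(-7) = -7)
-412561/367371 + 456588/D(495) = -412561/367371 + 456588/(-7) = -412561*1/367371 + 456588*(-⅐) = -412561/367371 - 456588/7 = -167740078075/2571597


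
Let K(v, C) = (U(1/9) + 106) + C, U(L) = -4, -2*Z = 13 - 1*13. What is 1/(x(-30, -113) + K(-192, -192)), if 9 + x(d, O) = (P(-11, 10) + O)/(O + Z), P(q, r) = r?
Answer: -113/11084 ≈ -0.010195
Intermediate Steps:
Z = 0 (Z = -(13 - 1*13)/2 = -(13 - 13)/2 = -½*0 = 0)
x(d, O) = -9 + (10 + O)/O (x(d, O) = -9 + (10 + O)/(O + 0) = -9 + (10 + O)/O)
K(v, C) = 102 + C (K(v, C) = (-4 + 106) + C = 102 + C)
1/(x(-30, -113) + K(-192, -192)) = 1/((-8 + 10/(-113)) + (102 - 192)) = 1/((-8 + 10*(-1/113)) - 90) = 1/((-8 - 10/113) - 90) = 1/(-914/113 - 90) = 1/(-11084/113) = -113/11084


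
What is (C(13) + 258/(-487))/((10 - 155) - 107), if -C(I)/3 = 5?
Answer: 2521/40908 ≈ 0.061626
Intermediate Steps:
C(I) = -15 (C(I) = -3*5 = -15)
(C(13) + 258/(-487))/((10 - 155) - 107) = (-15 + 258/(-487))/((10 - 155) - 107) = (-15 + 258*(-1/487))/(-145 - 107) = (-15 - 258/487)/(-252) = -7563/487*(-1/252) = 2521/40908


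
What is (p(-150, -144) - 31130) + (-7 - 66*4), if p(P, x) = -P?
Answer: -31251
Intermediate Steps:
(p(-150, -144) - 31130) + (-7 - 66*4) = (-1*(-150) - 31130) + (-7 - 66*4) = (150 - 31130) + (-7 - 264) = -30980 - 271 = -31251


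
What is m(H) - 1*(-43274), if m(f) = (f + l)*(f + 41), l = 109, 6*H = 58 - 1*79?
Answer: 188921/4 ≈ 47230.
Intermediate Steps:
H = -7/2 (H = (58 - 1*79)/6 = (58 - 79)/6 = (⅙)*(-21) = -7/2 ≈ -3.5000)
m(f) = (41 + f)*(109 + f) (m(f) = (f + 109)*(f + 41) = (109 + f)*(41 + f) = (41 + f)*(109 + f))
m(H) - 1*(-43274) = (4469 + (-7/2)² + 150*(-7/2)) - 1*(-43274) = (4469 + 49/4 - 525) + 43274 = 15825/4 + 43274 = 188921/4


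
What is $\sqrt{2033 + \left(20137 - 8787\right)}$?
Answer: $3 \sqrt{1487} \approx 115.68$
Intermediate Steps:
$\sqrt{2033 + \left(20137 - 8787\right)} = \sqrt{2033 + 11350} = \sqrt{13383} = 3 \sqrt{1487}$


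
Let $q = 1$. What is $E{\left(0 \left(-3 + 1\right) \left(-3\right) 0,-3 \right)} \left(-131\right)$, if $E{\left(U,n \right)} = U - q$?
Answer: $131$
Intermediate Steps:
$E{\left(U,n \right)} = -1 + U$ ($E{\left(U,n \right)} = U - 1 = -1 + U$)
$E{\left(0 \left(-3 + 1\right) \left(-3\right) 0,-3 \right)} \left(-131\right) = \left(-1 + 0 \left(-3 + 1\right) \left(-3\right) 0\right) \left(-131\right) = \left(-1 + 0 \left(-2\right) \left(-3\right) 0\right) \left(-131\right) = \left(-1 + 0 \left(-3\right) 0\right) \left(-131\right) = \left(-1 + 0 \cdot 0\right) \left(-131\right) = \left(-1 + 0\right) \left(-131\right) = \left(-1\right) \left(-131\right) = 131$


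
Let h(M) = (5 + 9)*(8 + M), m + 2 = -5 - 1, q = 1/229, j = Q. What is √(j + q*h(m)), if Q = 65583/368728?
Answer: 3*√671730234/184364 ≈ 0.42174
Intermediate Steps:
Q = 65583/368728 (Q = 65583*(1/368728) = 65583/368728 ≈ 0.17786)
j = 65583/368728 ≈ 0.17786
q = 1/229 ≈ 0.0043668
m = -8 (m = -2 + (-5 - 1) = -2 - 6 = -8)
h(M) = 112 + 14*M (h(M) = 14*(8 + M) = 112 + 14*M)
√(j + q*h(m)) = √(65583/368728 + (112 + 14*(-8))/229) = √(65583/368728 + (112 - 112)/229) = √(65583/368728 + (1/229)*0) = √(65583/368728 + 0) = √(65583/368728) = 3*√671730234/184364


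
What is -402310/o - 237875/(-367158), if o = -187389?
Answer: 5826863435/2084890014 ≈ 2.7948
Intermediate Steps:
-402310/o - 237875/(-367158) = -402310/(-187389) - 237875/(-367158) = -402310*(-1/187389) - 237875*(-1/367158) = 402310/187389 + 21625/33378 = 5826863435/2084890014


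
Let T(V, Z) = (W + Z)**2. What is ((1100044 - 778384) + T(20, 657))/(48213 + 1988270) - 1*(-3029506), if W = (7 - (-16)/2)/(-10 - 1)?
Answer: 746514124488962/246414443 ≈ 3.0295e+6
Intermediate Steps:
W = -15/11 (W = (7 - (-16)/2)/(-11) = (7 - 4*(-2))*(-1/11) = (7 + 8)*(-1/11) = 15*(-1/11) = -15/11 ≈ -1.3636)
T(V, Z) = (-15/11 + Z)**2
((1100044 - 778384) + T(20, 657))/(48213 + 1988270) - 1*(-3029506) = ((1100044 - 778384) + (-15 + 11*657)**2/121)/(48213 + 1988270) - 1*(-3029506) = (321660 + (-15 + 7227)**2/121)/2036483 + 3029506 = (321660 + (1/121)*7212**2)*(1/2036483) + 3029506 = (321660 + (1/121)*52012944)*(1/2036483) + 3029506 = (321660 + 52012944/121)*(1/2036483) + 3029506 = (90933804/121)*(1/2036483) + 3029506 = 90933804/246414443 + 3029506 = 746514124488962/246414443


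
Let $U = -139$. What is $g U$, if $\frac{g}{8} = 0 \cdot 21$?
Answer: $0$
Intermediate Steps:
$g = 0$ ($g = 8 \cdot 0 \cdot 21 = 8 \cdot 0 = 0$)
$g U = 0 \left(-139\right) = 0$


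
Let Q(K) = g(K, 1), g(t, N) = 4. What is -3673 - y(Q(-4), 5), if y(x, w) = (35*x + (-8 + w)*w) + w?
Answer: -3803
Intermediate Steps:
Q(K) = 4
y(x, w) = w + 35*x + w*(-8 + w) (y(x, w) = (35*x + w*(-8 + w)) + w = w + 35*x + w*(-8 + w))
-3673 - y(Q(-4), 5) = -3673 - (5² - 7*5 + 35*4) = -3673 - (25 - 35 + 140) = -3673 - 1*130 = -3673 - 130 = -3803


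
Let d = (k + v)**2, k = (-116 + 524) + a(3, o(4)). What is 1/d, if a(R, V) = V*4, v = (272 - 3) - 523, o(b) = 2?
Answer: 1/26244 ≈ 3.8104e-5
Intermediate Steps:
v = -254 (v = 269 - 523 = -254)
a(R, V) = 4*V
k = 416 (k = (-116 + 524) + 4*2 = 408 + 8 = 416)
d = 26244 (d = (416 - 254)**2 = 162**2 = 26244)
1/d = 1/26244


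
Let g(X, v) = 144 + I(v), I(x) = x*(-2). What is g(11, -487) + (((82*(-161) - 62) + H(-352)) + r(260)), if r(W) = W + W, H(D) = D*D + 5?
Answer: 112283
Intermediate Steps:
H(D) = 5 + D² (H(D) = D² + 5 = 5 + D²)
r(W) = 2*W
I(x) = -2*x
g(X, v) = 144 - 2*v
g(11, -487) + (((82*(-161) - 62) + H(-352)) + r(260)) = (144 - 2*(-487)) + (((82*(-161) - 62) + (5 + (-352)²)) + 2*260) = (144 + 974) + (((-13202 - 62) + (5 + 123904)) + 520) = 1118 + ((-13264 + 123909) + 520) = 1118 + (110645 + 520) = 1118 + 111165 = 112283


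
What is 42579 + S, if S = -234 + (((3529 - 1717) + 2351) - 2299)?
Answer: 44209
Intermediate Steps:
S = 1630 (S = -234 + ((1812 + 2351) - 2299) = -234 + (4163 - 2299) = -234 + 1864 = 1630)
42579 + S = 42579 + 1630 = 44209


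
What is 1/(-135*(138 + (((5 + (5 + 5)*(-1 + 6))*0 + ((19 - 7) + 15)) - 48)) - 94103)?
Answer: -1/109898 ≈ -9.0993e-6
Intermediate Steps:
1/(-135*(138 + (((5 + (5 + 5)*(-1 + 6))*0 + ((19 - 7) + 15)) - 48)) - 94103) = 1/(-135*(138 + (((5 + 10*5)*0 + (12 + 15)) - 48)) - 94103) = 1/(-135*(138 + (((5 + 50)*0 + 27) - 48)) - 94103) = 1/(-135*(138 + ((55*0 + 27) - 48)) - 94103) = 1/(-135*(138 + ((0 + 27) - 48)) - 94103) = 1/(-135*(138 + (27 - 48)) - 94103) = 1/(-135*(138 - 21) - 94103) = 1/(-135*117 - 94103) = 1/(-15795 - 94103) = 1/(-109898) = -1/109898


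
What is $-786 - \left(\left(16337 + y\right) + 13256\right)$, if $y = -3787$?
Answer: $-26592$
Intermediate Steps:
$-786 - \left(\left(16337 + y\right) + 13256\right) = -786 - \left(\left(16337 - 3787\right) + 13256\right) = -786 - \left(12550 + 13256\right) = -786 - 25806 = -26592$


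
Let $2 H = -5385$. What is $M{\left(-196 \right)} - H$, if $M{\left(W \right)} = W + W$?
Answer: $\frac{4601}{2} \approx 2300.5$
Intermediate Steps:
$H = - \frac{5385}{2}$ ($H = \frac{1}{2} \left(-5385\right) = - \frac{5385}{2} \approx -2692.5$)
$M{\left(W \right)} = 2 W$
$M{\left(-196 \right)} - H = 2 \left(-196\right) - - \frac{5385}{2} = -392 + \frac{5385}{2} = \frac{4601}{2}$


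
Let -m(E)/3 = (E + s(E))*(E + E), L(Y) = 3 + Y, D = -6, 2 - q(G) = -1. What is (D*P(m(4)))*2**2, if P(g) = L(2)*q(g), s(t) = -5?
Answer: -360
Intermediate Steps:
q(G) = 3 (q(G) = 2 - 1*(-1) = 2 + 1 = 3)
m(E) = -6*E*(-5 + E) (m(E) = -3*(E - 5)*(E + E) = -3*(-5 + E)*2*E = -6*E*(-5 + E))
P(g) = 15 (P(g) = (3 + 2)*3 = 5*3 = 15)
(D*P(m(4)))*2**2 = -6*15*2**2 = -90*4 = -360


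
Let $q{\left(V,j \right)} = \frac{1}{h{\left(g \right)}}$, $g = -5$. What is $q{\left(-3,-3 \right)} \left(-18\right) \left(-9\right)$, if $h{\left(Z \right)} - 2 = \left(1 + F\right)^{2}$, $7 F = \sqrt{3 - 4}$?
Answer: $\frac{289737}{5378} - \frac{27783 i}{5378} \approx 53.875 - 5.166 i$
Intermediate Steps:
$F = \frac{i}{7}$ ($F = \frac{\sqrt{3 - 4}}{7} = \frac{\sqrt{-1}}{7} = \frac{i}{7} \approx 0.14286 i$)
$h{\left(Z \right)} = 2 + \left(1 + \frac{i}{7}\right)^{2}$
$q{\left(V,j \right)} = \frac{2401 \left(\frac{146}{49} - \frac{2 i}{7}\right)}{21512}$ ($q{\left(V,j \right)} = \frac{1}{\frac{146}{49} + \frac{2 i}{7}} = \frac{2401 \left(\frac{146}{49} - \frac{2 i}{7}\right)}{21512}$)
$q{\left(-3,-3 \right)} \left(-18\right) \left(-9\right) = \left(\frac{3577}{10756} - \frac{343 i}{10756}\right) \left(-18\right) \left(-9\right) = \left(- \frac{32193}{5378} + \frac{3087 i}{5378}\right) \left(-9\right) = \frac{289737}{5378} - \frac{27783 i}{5378}$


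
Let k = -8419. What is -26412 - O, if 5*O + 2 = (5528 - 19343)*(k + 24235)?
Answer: 218365982/5 ≈ 4.3673e+7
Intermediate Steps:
O = -218498042/5 (O = -⅖ + ((5528 - 19343)*(-8419 + 24235))/5 = -⅖ + (-13815*15816)/5 = -⅖ + (⅕)*(-218498040) = -⅖ - 43699608 = -218498042/5 ≈ -4.3700e+7)
-26412 - O = -26412 - 1*(-218498042/5) = -26412 + 218498042/5 = 218365982/5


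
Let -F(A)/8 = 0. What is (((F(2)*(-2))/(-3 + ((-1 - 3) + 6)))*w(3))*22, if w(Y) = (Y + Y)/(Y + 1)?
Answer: 0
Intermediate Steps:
F(A) = 0 (F(A) = -8*0 = 0)
w(Y) = 2*Y/(1 + Y) (w(Y) = (2*Y)/(1 + Y) = 2*Y/(1 + Y))
(((F(2)*(-2))/(-3 + ((-1 - 3) + 6)))*w(3))*22 = (((0*(-2))/(-3 + ((-1 - 3) + 6)))*(2*3/(1 + 3)))*22 = ((0/(-3 + (-4 + 6)))*(2*3/4))*22 = ((0/(-3 + 2))*(2*3*(1/4)))*22 = ((0/(-1))*(3/2))*22 = ((0*(-1))*(3/2))*22 = (0*(3/2))*22 = 0*22 = 0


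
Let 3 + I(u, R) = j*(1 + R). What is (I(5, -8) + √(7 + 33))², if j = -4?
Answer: 665 + 100*√10 ≈ 981.23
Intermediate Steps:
I(u, R) = -7 - 4*R (I(u, R) = -3 - 4*(1 + R) = -3 + (-4 - 4*R) = -7 - 4*R)
(I(5, -8) + √(7 + 33))² = ((-7 - 4*(-8)) + √(7 + 33))² = ((-7 + 32) + √40)² = (25 + 2*√10)²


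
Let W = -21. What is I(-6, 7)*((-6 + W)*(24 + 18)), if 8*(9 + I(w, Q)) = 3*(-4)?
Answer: 11907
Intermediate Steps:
I(w, Q) = -21/2 (I(w, Q) = -9 + (3*(-4))/8 = -9 + (⅛)*(-12) = -9 - 3/2 = -21/2)
I(-6, 7)*((-6 + W)*(24 + 18)) = -21*(-6 - 21)*(24 + 18)/2 = -(-567)*42/2 = -21/2*(-1134) = 11907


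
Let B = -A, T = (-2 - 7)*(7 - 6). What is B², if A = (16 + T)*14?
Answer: 9604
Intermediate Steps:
T = -9 (T = -9*1 = -9)
A = 98 (A = (16 - 9)*14 = 7*14 = 98)
B = -98 (B = -1*98 = -98)
B² = (-98)² = 9604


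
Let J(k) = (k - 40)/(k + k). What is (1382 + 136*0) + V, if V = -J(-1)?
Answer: 2723/2 ≈ 1361.5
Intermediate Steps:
J(k) = (-40 + k)/(2*k) (J(k) = (-40 + k)/((2*k)) = (-40 + k)*(1/(2*k)) = (-40 + k)/(2*k))
V = -41/2 (V = -(-40 - 1)/(2*(-1)) = -(-1)*(-41)/2 = -1*41/2 = -41/2 ≈ -20.500)
(1382 + 136*0) + V = (1382 + 136*0) - 41/2 = (1382 + 0) - 41/2 = 1382 - 41/2 = 2723/2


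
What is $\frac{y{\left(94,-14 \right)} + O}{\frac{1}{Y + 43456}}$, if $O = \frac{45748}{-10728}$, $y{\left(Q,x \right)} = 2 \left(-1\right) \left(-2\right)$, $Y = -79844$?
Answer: $\frac{12899546}{1341} \approx 9619.3$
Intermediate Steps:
$y{\left(Q,x \right)} = 4$ ($y{\left(Q,x \right)} = \left(-2\right) \left(-2\right) = 4$)
$O = - \frac{11437}{2682}$ ($O = 45748 \left(- \frac{1}{10728}\right) = - \frac{11437}{2682} \approx -4.2644$)
$\frac{y{\left(94,-14 \right)} + O}{\frac{1}{Y + 43456}} = \frac{4 - \frac{11437}{2682}}{\frac{1}{-79844 + 43456}} = - \frac{709}{2682 \frac{1}{-36388}} = - \frac{709}{2682 \left(- \frac{1}{36388}\right)} = \left(- \frac{709}{2682}\right) \left(-36388\right) = \frac{12899546}{1341}$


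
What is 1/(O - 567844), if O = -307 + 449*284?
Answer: -1/440635 ≈ -2.2695e-6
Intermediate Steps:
O = 127209 (O = -307 + 127516 = 127209)
1/(O - 567844) = 1/(127209 - 567844) = 1/(-440635) = -1/440635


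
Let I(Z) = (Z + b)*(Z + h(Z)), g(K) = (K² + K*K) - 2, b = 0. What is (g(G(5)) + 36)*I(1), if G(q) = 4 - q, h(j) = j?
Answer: 72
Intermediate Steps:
g(K) = -2 + 2*K² (g(K) = (K² + K²) - 2 = 2*K² - 2 = -2 + 2*K²)
I(Z) = 2*Z² (I(Z) = (Z + 0)*(Z + Z) = Z*(2*Z) = 2*Z²)
(g(G(5)) + 36)*I(1) = ((-2 + 2*(4 - 1*5)²) + 36)*(2*1²) = ((-2 + 2*(4 - 5)²) + 36)*(2*1) = ((-2 + 2*(-1)²) + 36)*2 = ((-2 + 2*1) + 36)*2 = ((-2 + 2) + 36)*2 = (0 + 36)*2 = 36*2 = 72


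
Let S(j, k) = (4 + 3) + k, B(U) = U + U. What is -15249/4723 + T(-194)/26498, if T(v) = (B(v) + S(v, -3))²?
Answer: 146183343/62575027 ≈ 2.3361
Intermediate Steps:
B(U) = 2*U
S(j, k) = 7 + k
T(v) = (4 + 2*v)² (T(v) = (2*v + (7 - 3))² = (2*v + 4)² = (4 + 2*v)²)
-15249/4723 + T(-194)/26498 = -15249/4723 + (4*(2 - 194)²)/26498 = -15249*1/4723 + (4*(-192)²)*(1/26498) = -15249/4723 + (4*36864)*(1/26498) = -15249/4723 + 147456*(1/26498) = -15249/4723 + 73728/13249 = 146183343/62575027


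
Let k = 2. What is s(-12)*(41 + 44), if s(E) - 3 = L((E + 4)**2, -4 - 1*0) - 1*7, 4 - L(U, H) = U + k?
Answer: -5610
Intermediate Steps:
L(U, H) = 2 - U (L(U, H) = 4 - (U + 2) = 4 - (2 + U) = 4 + (-2 - U) = 2 - U)
s(E) = -2 - (4 + E)**2 (s(E) = 3 + ((2 - (E + 4)**2) - 1*7) = 3 + ((2 - (4 + E)**2) - 7) = 3 + (-5 - (4 + E)**2) = -2 - (4 + E)**2)
s(-12)*(41 + 44) = (-2 - (4 - 12)**2)*(41 + 44) = (-2 - 1*(-8)**2)*85 = (-2 - 1*64)*85 = (-2 - 64)*85 = -66*85 = -5610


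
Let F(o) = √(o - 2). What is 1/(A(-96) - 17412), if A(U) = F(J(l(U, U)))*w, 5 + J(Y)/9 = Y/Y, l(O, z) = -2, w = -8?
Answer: I/(4*(-4353*I + 2*√38)) ≈ -5.7431e-5 + 1.6266e-7*I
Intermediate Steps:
J(Y) = -36 (J(Y) = -45 + 9*(Y/Y) = -45 + 9*1 = -45 + 9 = -36)
F(o) = √(-2 + o)
A(U) = -8*I*√38 (A(U) = √(-2 - 36)*(-8) = √(-38)*(-8) = (I*√38)*(-8) = -8*I*√38)
1/(A(-96) - 17412) = 1/(-8*I*√38 - 17412) = 1/(-17412 - 8*I*√38)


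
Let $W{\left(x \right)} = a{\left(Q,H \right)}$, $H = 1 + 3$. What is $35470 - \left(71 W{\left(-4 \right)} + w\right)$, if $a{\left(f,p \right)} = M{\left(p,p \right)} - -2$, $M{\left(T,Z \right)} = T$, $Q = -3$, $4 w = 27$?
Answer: $\frac{140149}{4} \approx 35037.0$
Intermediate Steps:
$w = \frac{27}{4}$ ($w = \frac{1}{4} \cdot 27 = \frac{27}{4} \approx 6.75$)
$H = 4$
$a{\left(f,p \right)} = 2 + p$ ($a{\left(f,p \right)} = p - -2 = p + 2 = 2 + p$)
$W{\left(x \right)} = 6$ ($W{\left(x \right)} = 2 + 4 = 6$)
$35470 - \left(71 W{\left(-4 \right)} + w\right) = 35470 - \left(71 \cdot 6 + \frac{27}{4}\right) = 35470 - \left(426 + \frac{27}{4}\right) = 35470 - \frac{1731}{4} = \frac{140149}{4}$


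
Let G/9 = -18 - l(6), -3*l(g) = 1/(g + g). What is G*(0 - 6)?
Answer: 1941/2 ≈ 970.50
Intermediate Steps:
l(g) = -1/(6*g) (l(g) = -1/(3*(g + g)) = -1/(2*g)/3 = -1/(6*g))
G = -647/4 (G = 9*(-18 - (-1)/(6*6)) = 9*(-18 - 1*(-1/36)) = 9*(-18 + 1/36) = 9*(-647/36) = -647/4 ≈ -161.75)
G*(0 - 6) = -647*(0 - 6)/4 = -647/4*(-6) = 1941/2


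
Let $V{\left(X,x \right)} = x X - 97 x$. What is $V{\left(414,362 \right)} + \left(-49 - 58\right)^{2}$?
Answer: $126203$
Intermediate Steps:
$V{\left(X,x \right)} = - 97 x + X x$ ($V{\left(X,x \right)} = X x - 97 x = - 97 x + X x$)
$V{\left(414,362 \right)} + \left(-49 - 58\right)^{2} = 362 \left(-97 + 414\right) + \left(-49 - 58\right)^{2} = 362 \cdot 317 + \left(-107\right)^{2} = 114754 + 11449 = 126203$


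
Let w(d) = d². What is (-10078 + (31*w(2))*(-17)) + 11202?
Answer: -984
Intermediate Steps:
(-10078 + (31*w(2))*(-17)) + 11202 = (-10078 + (31*2²)*(-17)) + 11202 = (-10078 + (31*4)*(-17)) + 11202 = (-10078 + 124*(-17)) + 11202 = (-10078 - 2108) + 11202 = -12186 + 11202 = -984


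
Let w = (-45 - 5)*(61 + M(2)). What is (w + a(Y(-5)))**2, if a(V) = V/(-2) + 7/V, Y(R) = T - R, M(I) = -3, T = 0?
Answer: 841638121/100 ≈ 8.4164e+6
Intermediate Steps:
Y(R) = -R (Y(R) = 0 - R = -R)
w = -2900 (w = (-45 - 5)*(61 - 3) = -50*58 = -2900)
a(V) = 7/V - V/2 (a(V) = V*(-1/2) + 7/V = -V/2 + 7/V = 7/V - V/2)
(w + a(Y(-5)))**2 = (-2900 + (7/((-1*(-5))) - (-1)*(-5)/2))**2 = (-2900 + (7/5 - 1/2*5))**2 = (-2900 + (7*(1/5) - 5/2))**2 = (-2900 + (7/5 - 5/2))**2 = (-2900 - 11/10)**2 = (-29011/10)**2 = 841638121/100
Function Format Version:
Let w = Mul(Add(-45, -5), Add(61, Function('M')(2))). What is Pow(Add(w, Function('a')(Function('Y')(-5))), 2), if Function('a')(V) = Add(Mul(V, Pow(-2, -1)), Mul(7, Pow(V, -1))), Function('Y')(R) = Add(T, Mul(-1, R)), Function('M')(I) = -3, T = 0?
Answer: Rational(841638121, 100) ≈ 8.4164e+6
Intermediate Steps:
Function('Y')(R) = Mul(-1, R) (Function('Y')(R) = Add(0, Mul(-1, R)) = Mul(-1, R))
w = -2900 (w = Mul(Add(-45, -5), Add(61, -3)) = Mul(-50, 58) = -2900)
Function('a')(V) = Add(Mul(7, Pow(V, -1)), Mul(Rational(-1, 2), V)) (Function('a')(V) = Add(Mul(V, Rational(-1, 2)), Mul(7, Pow(V, -1))) = Add(Mul(Rational(-1, 2), V), Mul(7, Pow(V, -1))) = Add(Mul(7, Pow(V, -1)), Mul(Rational(-1, 2), V)))
Pow(Add(w, Function('a')(Function('Y')(-5))), 2) = Pow(Add(-2900, Add(Mul(7, Pow(Mul(-1, -5), -1)), Mul(Rational(-1, 2), Mul(-1, -5)))), 2) = Pow(Add(-2900, Add(Mul(7, Pow(5, -1)), Mul(Rational(-1, 2), 5))), 2) = Pow(Add(-2900, Add(Mul(7, Rational(1, 5)), Rational(-5, 2))), 2) = Pow(Add(-2900, Add(Rational(7, 5), Rational(-5, 2))), 2) = Pow(Add(-2900, Rational(-11, 10)), 2) = Pow(Rational(-29011, 10), 2) = Rational(841638121, 100)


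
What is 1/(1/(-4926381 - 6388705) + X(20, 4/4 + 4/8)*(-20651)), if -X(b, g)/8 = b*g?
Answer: 11315086/56080281836639 ≈ 2.0177e-7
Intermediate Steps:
X(b, g) = -8*b*g
1/(1/(-4926381 - 6388705) + X(20, 4/4 + 4/8)*(-20651)) = 1/(1/(-4926381 - 6388705) - 8*20*(4/4 + 4/8)*(-20651)) = 1/(1/(-11315086) - 8*20*(4*(¼) + 4*(⅛))*(-20651)) = 1/(-1/11315086 - 8*20*(1 + ½)*(-20651)) = 1/(-1/11315086 - 8*20*3/2*(-20651)) = 1/(-1/11315086 - 240*(-20651)) = 1/(-1/11315086 + 4956240) = 1/(56080281836639/11315086) = 11315086/56080281836639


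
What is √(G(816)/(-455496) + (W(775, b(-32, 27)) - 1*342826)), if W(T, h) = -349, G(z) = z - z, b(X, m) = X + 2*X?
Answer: 5*I*√13727 ≈ 585.81*I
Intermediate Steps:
b(X, m) = 3*X
G(z) = 0
√(G(816)/(-455496) + (W(775, b(-32, 27)) - 1*342826)) = √(0/(-455496) + (-349 - 1*342826)) = √(0*(-1/455496) + (-349 - 342826)) = √(0 - 343175) = √(-343175) = 5*I*√13727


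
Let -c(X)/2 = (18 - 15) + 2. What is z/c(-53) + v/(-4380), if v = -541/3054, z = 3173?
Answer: -848873851/2675304 ≈ -317.30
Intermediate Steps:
c(X) = -10 (c(X) = -2*((18 - 15) + 2) = -2*(3 + 2) = -2*5 = -10)
v = -541/3054 (v = -541*1/3054 = -541/3054 ≈ -0.17714)
z/c(-53) + v/(-4380) = 3173/(-10) - 541/3054/(-4380) = 3173*(-⅒) - 541/3054*(-1/4380) = -3173/10 + 541/13376520 = -848873851/2675304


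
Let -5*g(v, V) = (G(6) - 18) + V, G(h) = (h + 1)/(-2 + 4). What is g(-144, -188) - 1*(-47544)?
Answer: 95169/2 ≈ 47585.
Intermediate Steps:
G(h) = 1/2 + h/2 (G(h) = (1 + h)/2 = (1 + h)*(1/2) = 1/2 + h/2)
g(v, V) = 29/10 - V/5 (g(v, V) = -(((1/2 + (1/2)*6) - 18) + V)/5 = -(((1/2 + 3) - 18) + V)/5 = -((7/2 - 18) + V)/5 = -(-29/2 + V)/5 = 29/10 - V/5)
g(-144, -188) - 1*(-47544) = (29/10 - 1/5*(-188)) - 1*(-47544) = (29/10 + 188/5) + 47544 = 81/2 + 47544 = 95169/2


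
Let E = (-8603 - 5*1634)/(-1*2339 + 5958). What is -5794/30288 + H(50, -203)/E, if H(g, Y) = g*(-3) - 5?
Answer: 938484411/28223368 ≈ 33.252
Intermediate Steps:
H(g, Y) = -5 - 3*g (H(g, Y) = -3*g - 5 = -5 - 3*g)
E = -16773/3619 (E = (-8603 - 8170)/(-2339 + 5958) = -16773/3619 ≈ -4.6347)
-5794/30288 + H(50, -203)/E = -5794/30288 + (-5 - 3*50)/(-16773/3619) = -5794*1/30288 + (-5 - 150)*(-3619/16773) = -2897/15144 - 155*(-3619/16773) = -2897/15144 + 560945/16773 = 938484411/28223368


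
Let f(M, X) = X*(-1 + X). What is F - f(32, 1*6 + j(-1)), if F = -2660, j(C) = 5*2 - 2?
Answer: -2842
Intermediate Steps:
j(C) = 8 (j(C) = 10 - 2 = 8)
F - f(32, 1*6 + j(-1)) = -2660 - (1*6 + 8)*(-1 + (1*6 + 8)) = -2660 - (6 + 8)*(-1 + (6 + 8)) = -2660 - 14*(-1 + 14) = -2660 - 14*13 = -2660 - 1*182 = -2660 - 182 = -2842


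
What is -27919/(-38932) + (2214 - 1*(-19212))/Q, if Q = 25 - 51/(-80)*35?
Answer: 13367647195/29471524 ≈ 453.58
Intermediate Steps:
Q = 757/16 (Q = 25 - 51*(-1/80)*35 = 25 + (51/80)*35 = 25 + 357/16 = 757/16 ≈ 47.313)
-27919/(-38932) + (2214 - 1*(-19212))/Q = -27919/(-38932) + (2214 - 1*(-19212))/(757/16) = -27919*(-1/38932) + (2214 + 19212)*(16/757) = 27919/38932 + 21426*(16/757) = 27919/38932 + 342816/757 = 13367647195/29471524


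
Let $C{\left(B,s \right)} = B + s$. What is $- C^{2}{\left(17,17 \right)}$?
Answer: $-1156$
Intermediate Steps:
$- C^{2}{\left(17,17 \right)} = - \left(17 + 17\right)^{2} = - 34^{2} = \left(-1\right) 1156 = -1156$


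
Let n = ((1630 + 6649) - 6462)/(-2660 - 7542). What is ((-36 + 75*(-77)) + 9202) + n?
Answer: 34593165/10202 ≈ 3390.8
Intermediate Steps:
n = -1817/10202 (n = (8279 - 6462)/(-10202) = 1817*(-1/10202) = -1817/10202 ≈ -0.17810)
((-36 + 75*(-77)) + 9202) + n = ((-36 + 75*(-77)) + 9202) - 1817/10202 = ((-36 - 5775) + 9202) - 1817/10202 = (-5811 + 9202) - 1817/10202 = 3391 - 1817/10202 = 34593165/10202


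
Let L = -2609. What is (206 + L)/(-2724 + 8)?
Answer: 2403/2716 ≈ 0.88476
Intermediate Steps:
(206 + L)/(-2724 + 8) = (206 - 2609)/(-2724 + 8) = -2403/(-2716) = -2403*(-1/2716) = 2403/2716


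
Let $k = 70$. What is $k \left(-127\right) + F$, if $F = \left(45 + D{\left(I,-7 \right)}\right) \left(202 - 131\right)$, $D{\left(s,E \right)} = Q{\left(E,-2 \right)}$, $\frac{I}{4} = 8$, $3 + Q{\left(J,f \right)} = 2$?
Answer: $-5766$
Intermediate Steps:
$Q{\left(J,f \right)} = -1$ ($Q{\left(J,f \right)} = -3 + 2 = -1$)
$I = 32$ ($I = 4 \cdot 8 = 32$)
$D{\left(s,E \right)} = -1$
$F = 3124$ ($F = \left(45 - 1\right) \left(202 - 131\right) = 44 \cdot 71 = 3124$)
$k \left(-127\right) + F = 70 \left(-127\right) + 3124 = -8890 + 3124 = -5766$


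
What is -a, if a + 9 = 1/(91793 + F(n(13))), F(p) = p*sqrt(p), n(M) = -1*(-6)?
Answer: 75833499904/8425954633 + 6*sqrt(6)/8425954633 ≈ 9.0000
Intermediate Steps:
n(M) = 6
F(p) = p**(3/2)
a = -9 + 1/(91793 + 6*sqrt(6)) (a = -9 + 1/(91793 + 6**(3/2)) = -9 + 1/(91793 + 6*sqrt(6)) ≈ -9.0000)
-a = -(-75833499904/8425954633 - 6*sqrt(6)/8425954633) = 75833499904/8425954633 + 6*sqrt(6)/8425954633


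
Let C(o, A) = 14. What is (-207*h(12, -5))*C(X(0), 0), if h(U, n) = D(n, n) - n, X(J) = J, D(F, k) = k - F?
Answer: -14490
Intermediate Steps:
h(U, n) = -n (h(U, n) = (n - n) - n = 0 - n = -n)
(-207*h(12, -5))*C(X(0), 0) = -(-207)*(-5)*14 = -207*5*14 = -1035*14 = -14490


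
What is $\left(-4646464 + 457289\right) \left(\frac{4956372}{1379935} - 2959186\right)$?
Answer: $\frac{3421281943441715230}{275987} \approx 1.2397 \cdot 10^{13}$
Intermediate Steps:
$\left(-4646464 + 457289\right) \left(\frac{4956372}{1379935} - 2959186\right) = - 4189175 \left(4956372 \cdot \frac{1}{1379935} - 2959186\right) = - 4189175 \left(\frac{4956372}{1379935} - 2959186\right) = \left(-4189175\right) \left(- \frac{4083479376538}{1379935}\right) = \frac{3421281943441715230}{275987}$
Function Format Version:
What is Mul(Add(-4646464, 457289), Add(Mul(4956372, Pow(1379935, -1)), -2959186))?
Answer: Rational(3421281943441715230, 275987) ≈ 1.2397e+13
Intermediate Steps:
Mul(Add(-4646464, 457289), Add(Mul(4956372, Pow(1379935, -1)), -2959186)) = Mul(-4189175, Add(Mul(4956372, Rational(1, 1379935)), -2959186)) = Mul(-4189175, Add(Rational(4956372, 1379935), -2959186)) = Mul(-4189175, Rational(-4083479376538, 1379935)) = Rational(3421281943441715230, 275987)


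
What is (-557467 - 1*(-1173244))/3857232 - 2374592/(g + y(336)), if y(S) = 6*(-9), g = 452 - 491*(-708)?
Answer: -1490840973857/223736170672 ≈ -6.6634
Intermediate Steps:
g = 348080 (g = 452 + 347628 = 348080)
y(S) = -54
(-557467 - 1*(-1173244))/3857232 - 2374592/(g + y(336)) = (-557467 - 1*(-1173244))/3857232 - 2374592/(348080 - 54) = (-557467 + 1173244)*(1/3857232) - 2374592/348026 = 615777*(1/3857232) - 2374592*1/348026 = 205259/1285744 - 1187296/174013 = -1490840973857/223736170672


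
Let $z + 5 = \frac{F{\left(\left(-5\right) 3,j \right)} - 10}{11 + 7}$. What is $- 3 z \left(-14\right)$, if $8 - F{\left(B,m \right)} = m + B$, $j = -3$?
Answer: $- \frac{518}{3} \approx -172.67$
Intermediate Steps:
$F{\left(B,m \right)} = 8 - B - m$ ($F{\left(B,m \right)} = 8 - \left(m + B\right) = 8 - \left(B + m\right) = 8 - B - m$)
$z = - \frac{37}{9}$ ($z = -5 + \frac{\left(8 - \left(-5\right) 3 - -3\right) - 10}{11 + 7} = -5 + \frac{\left(8 - -15 + 3\right) - 10}{18} = -5 + \left(\left(8 + 15 + 3\right) - 10\right) \frac{1}{18} = -5 + \left(26 - 10\right) \frac{1}{18} = -5 + 16 \cdot \frac{1}{18} = -5 + \frac{8}{9} = - \frac{37}{9} \approx -4.1111$)
$- 3 z \left(-14\right) = \left(-3\right) \left(- \frac{37}{9}\right) \left(-14\right) = \frac{37}{3} \left(-14\right) = - \frac{518}{3}$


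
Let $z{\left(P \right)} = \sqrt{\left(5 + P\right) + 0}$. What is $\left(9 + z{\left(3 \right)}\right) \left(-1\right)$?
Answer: $-9 - 2 \sqrt{2} \approx -11.828$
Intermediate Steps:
$z{\left(P \right)} = \sqrt{5 + P}$
$\left(9 + z{\left(3 \right)}\right) \left(-1\right) = \left(9 + \sqrt{5 + 3}\right) \left(-1\right) = \left(9 + \sqrt{8}\right) \left(-1\right) = \left(9 + 2 \sqrt{2}\right) \left(-1\right) = -9 - 2 \sqrt{2}$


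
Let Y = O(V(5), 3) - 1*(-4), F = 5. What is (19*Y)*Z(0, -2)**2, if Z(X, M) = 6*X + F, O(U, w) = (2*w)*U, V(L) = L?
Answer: 16150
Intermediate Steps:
O(U, w) = 2*U*w
Y = 34 (Y = 2*5*3 - 1*(-4) = 30 + 4 = 34)
Z(X, M) = 5 + 6*X (Z(X, M) = 6*X + 5 = 5 + 6*X)
(19*Y)*Z(0, -2)**2 = (19*34)*(5 + 6*0)**2 = 646*(5 + 0)**2 = 646*5**2 = 646*25 = 16150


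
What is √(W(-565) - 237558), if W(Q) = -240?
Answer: 3*I*√26422 ≈ 487.65*I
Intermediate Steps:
√(W(-565) - 237558) = √(-240 - 237558) = √(-237798) = 3*I*√26422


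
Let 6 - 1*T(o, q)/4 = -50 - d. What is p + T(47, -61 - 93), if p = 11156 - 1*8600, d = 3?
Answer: 2792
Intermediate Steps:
T(o, q) = 236 (T(o, q) = 24 - 4*(-50 - 1*3) = 24 - 4*(-50 - 3) = 24 - 4*(-53) = 24 + 212 = 236)
p = 2556 (p = 11156 - 8600 = 2556)
p + T(47, -61 - 93) = 2556 + 236 = 2792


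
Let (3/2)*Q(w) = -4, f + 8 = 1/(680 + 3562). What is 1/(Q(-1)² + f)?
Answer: -12726/11309 ≈ -1.1253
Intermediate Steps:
f = -33935/4242 (f = -8 + 1/(680 + 3562) = -8 + 1/4242 = -33935/4242 ≈ -7.9998)
Q(w) = -8/3 (Q(w) = (⅔)*(-4) = -8/3)
1/(Q(-1)² + f) = 1/((-8/3)² - 33935/4242) = 1/(64/9 - 33935/4242) = 1/(-11309/12726) = -12726/11309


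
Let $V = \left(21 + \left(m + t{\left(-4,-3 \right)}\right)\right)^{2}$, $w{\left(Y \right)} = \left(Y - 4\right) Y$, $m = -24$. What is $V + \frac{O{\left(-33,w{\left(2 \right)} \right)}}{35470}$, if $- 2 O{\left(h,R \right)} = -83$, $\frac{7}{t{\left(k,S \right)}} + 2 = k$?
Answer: $\frac{5542561}{319230} \approx 17.362$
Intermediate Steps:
$t{\left(k,S \right)} = \frac{7}{-2 + k}$
$w{\left(Y \right)} = Y \left(-4 + Y\right)$ ($w{\left(Y \right)} = \left(-4 + Y\right) Y = Y \left(-4 + Y\right)$)
$O{\left(h,R \right)} = \frac{83}{2}$ ($O{\left(h,R \right)} = \left(- \frac{1}{2}\right) \left(-83\right) = \frac{83}{2}$)
$V = \frac{625}{36}$ ($V = \left(21 - \left(24 - \frac{7}{-2 - 4}\right)\right)^{2} = \left(21 - \left(24 - \frac{7}{-6}\right)\right)^{2} = \left(21 + \left(-24 + 7 \left(- \frac{1}{6}\right)\right)\right)^{2} = \left(21 - \frac{151}{6}\right)^{2} = \left(- \frac{25}{6}\right)^{2} = \frac{625}{36} \approx 17.361$)
$V + \frac{O{\left(-33,w{\left(2 \right)} \right)}}{35470} = \frac{625}{36} + \frac{83}{2 \cdot 35470} = \frac{625}{36} + \frac{83}{2} \cdot \frac{1}{35470} = \frac{625}{36} + \frac{83}{70940} = \frac{5542561}{319230}$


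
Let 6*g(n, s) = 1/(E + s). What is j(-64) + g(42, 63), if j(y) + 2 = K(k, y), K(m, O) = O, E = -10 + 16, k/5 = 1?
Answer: -27323/414 ≈ -65.998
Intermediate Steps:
k = 5 (k = 5*1 = 5)
E = 6
j(y) = -2 + y
g(n, s) = 1/(6*(6 + s))
j(-64) + g(42, 63) = (-2 - 64) + 1/(6*(6 + 63)) = -66 + (1/6)/69 = -66 + (1/6)*(1/69) = -66 + 1/414 = -27323/414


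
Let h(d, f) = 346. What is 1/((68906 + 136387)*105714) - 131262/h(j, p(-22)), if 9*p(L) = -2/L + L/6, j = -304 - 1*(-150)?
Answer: -1424346552321289/3754505546946 ≈ -379.37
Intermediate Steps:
j = -154 (j = -304 + 150 = -154)
p(L) = -2/(9*L) + L/54 (p(L) = (-2/L + L/6)/9 = -2/(9*L) + L/54)
1/((68906 + 136387)*105714) - 131262/h(j, p(-22)) = 1/((68906 + 136387)*105714) - 131262/346 = (1/105714)/205293 - 131262*1/346 = (1/205293)*(1/105714) - 65631/173 = 1/21702344202 - 65631/173 = -1424346552321289/3754505546946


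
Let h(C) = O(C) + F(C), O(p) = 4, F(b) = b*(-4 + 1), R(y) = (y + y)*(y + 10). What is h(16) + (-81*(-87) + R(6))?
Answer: 7195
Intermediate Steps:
R(y) = 2*y*(10 + y) (R(y) = (2*y)*(10 + y) = 2*y*(10 + y))
F(b) = -3*b (F(b) = b*(-3) = -3*b)
h(C) = 4 - 3*C
h(16) + (-81*(-87) + R(6)) = (4 - 3*16) + (-81*(-87) + 2*6*(10 + 6)) = (4 - 48) + (7047 + 2*6*16) = -44 + (7047 + 192) = -44 + 7239 = 7195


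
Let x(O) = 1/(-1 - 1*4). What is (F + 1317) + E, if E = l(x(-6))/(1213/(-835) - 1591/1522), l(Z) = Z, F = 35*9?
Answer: 5181317246/3174671 ≈ 1632.1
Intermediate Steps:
F = 315
x(O) = -⅕ (x(O) = 1/(-1 - 4) = 1/(-5) = -⅕)
E = 254174/3174671 (E = -1/(5*(1213/(-835) - 1591/1522)) = -1/(5*(1213*(-1/835) - 1591*1/1522)) = -1/(5*(-1213/835 - 1591/1522)) = -1/(5*(-3174671/1270870)) = -⅕*(-1270870/3174671) = 254174/3174671 ≈ 0.080063)
(F + 1317) + E = (315 + 1317) + 254174/3174671 = 1632 + 254174/3174671 = 5181317246/3174671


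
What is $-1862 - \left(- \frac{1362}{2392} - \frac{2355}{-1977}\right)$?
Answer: $- \frac{1468051449}{788164} \approx -1862.6$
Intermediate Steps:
$-1862 - \left(- \frac{1362}{2392} - \frac{2355}{-1977}\right) = -1862 - \left(\left(-1362\right) \frac{1}{2392} - - \frac{785}{659}\right) = -1862 - \left(- \frac{681}{1196} + \frac{785}{659}\right) = -1862 - \frac{490081}{788164} = - \frac{1468051449}{788164}$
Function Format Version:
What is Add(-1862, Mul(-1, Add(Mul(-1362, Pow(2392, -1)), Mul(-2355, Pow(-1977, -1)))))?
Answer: Rational(-1468051449, 788164) ≈ -1862.6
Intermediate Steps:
Add(-1862, Mul(-1, Add(Mul(-1362, Pow(2392, -1)), Mul(-2355, Pow(-1977, -1))))) = Add(-1862, Mul(-1, Add(Mul(-1362, Rational(1, 2392)), Mul(-2355, Rational(-1, 1977))))) = Add(-1862, Mul(-1, Add(Rational(-681, 1196), Rational(785, 659)))) = Add(-1862, Mul(-1, Rational(490081, 788164))) = Add(-1862, Rational(-490081, 788164)) = Rational(-1468051449, 788164)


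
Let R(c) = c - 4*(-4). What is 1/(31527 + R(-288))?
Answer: 1/31255 ≈ 3.1995e-5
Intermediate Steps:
R(c) = 16 + c (R(c) = c - 1*(-16) = c + 16 = 16 + c)
1/(31527 + R(-288)) = 1/(31527 + (16 - 288)) = 1/(31527 - 272) = 1/31255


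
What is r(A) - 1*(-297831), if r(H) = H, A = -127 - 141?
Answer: 297563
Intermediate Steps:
A = -268
r(A) - 1*(-297831) = -268 - 1*(-297831) = -268 + 297831 = 297563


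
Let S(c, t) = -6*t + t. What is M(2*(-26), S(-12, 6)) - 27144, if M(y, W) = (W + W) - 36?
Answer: -27240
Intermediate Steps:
S(c, t) = -5*t
M(y, W) = -36 + 2*W (M(y, W) = 2*W - 36 = -36 + 2*W)
M(2*(-26), S(-12, 6)) - 27144 = (-36 + 2*(-5*6)) - 27144 = (-36 + 2*(-30)) - 27144 = (-36 - 60) - 27144 = -96 - 27144 = -27240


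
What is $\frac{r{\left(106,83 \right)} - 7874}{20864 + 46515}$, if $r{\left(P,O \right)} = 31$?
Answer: $- \frac{7843}{67379} \approx -0.1164$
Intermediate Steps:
$\frac{r{\left(106,83 \right)} - 7874}{20864 + 46515} = \frac{31 - 7874}{20864 + 46515} = - \frac{7843}{67379}$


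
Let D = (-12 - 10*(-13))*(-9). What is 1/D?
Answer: -1/1062 ≈ -0.00094162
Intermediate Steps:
D = -1062 (D = (-12 + 130)*(-9) = 118*(-9) = -1062)
1/D = 1/(-1062) = -1/1062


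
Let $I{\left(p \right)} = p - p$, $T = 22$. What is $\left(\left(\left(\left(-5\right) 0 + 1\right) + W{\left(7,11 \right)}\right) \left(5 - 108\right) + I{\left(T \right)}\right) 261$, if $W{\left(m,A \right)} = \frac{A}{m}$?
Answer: $- \frac{483894}{7} \approx -69128.0$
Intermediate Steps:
$I{\left(p \right)} = 0$
$\left(\left(\left(\left(-5\right) 0 + 1\right) + W{\left(7,11 \right)}\right) \left(5 - 108\right) + I{\left(T \right)}\right) 261 = \left(\left(\left(\left(-5\right) 0 + 1\right) + \frac{11}{7}\right) \left(5 - 108\right) + 0\right) 261 = \left(\left(\left(0 + 1\right) + 11 \cdot \frac{1}{7}\right) \left(-103\right) + 0\right) 261 = \left(\left(1 + \frac{11}{7}\right) \left(-103\right) + 0\right) 261 = \left(\frac{18}{7} \left(-103\right) + 0\right) 261 = \left(- \frac{1854}{7} + 0\right) 261 = \left(- \frac{1854}{7}\right) 261 = - \frac{483894}{7}$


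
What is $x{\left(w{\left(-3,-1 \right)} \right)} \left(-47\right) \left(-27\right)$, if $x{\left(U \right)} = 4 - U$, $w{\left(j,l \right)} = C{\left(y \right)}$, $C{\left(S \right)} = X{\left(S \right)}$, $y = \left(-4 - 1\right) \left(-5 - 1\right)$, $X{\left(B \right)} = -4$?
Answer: $10152$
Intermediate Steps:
$y = 30$ ($y = \left(-5\right) \left(-6\right) = 30$)
$C{\left(S \right)} = -4$
$w{\left(j,l \right)} = -4$
$x{\left(w{\left(-3,-1 \right)} \right)} \left(-47\right) \left(-27\right) = \left(4 - -4\right) \left(-47\right) \left(-27\right) = \left(4 + 4\right) \left(-47\right) \left(-27\right) = 8 \left(-47\right) \left(-27\right) = \left(-376\right) \left(-27\right) = 10152$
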